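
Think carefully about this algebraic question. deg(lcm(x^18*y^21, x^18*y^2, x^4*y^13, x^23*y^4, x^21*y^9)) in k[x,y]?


lcm = componentwise max:
x: max(18,18,4,23,21)=23
y: max(21,2,13,4,9)=21
Total=23+21=44


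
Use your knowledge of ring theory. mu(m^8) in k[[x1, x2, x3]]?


C(n+d-1,d)=C(10,8)=45


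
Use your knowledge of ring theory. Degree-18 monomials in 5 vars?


C(d+n-1,n-1)=C(22,4)=7315


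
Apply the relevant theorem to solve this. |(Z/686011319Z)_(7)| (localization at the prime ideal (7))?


7-primary part: 686011319=7^9*17
Size=7^9=40353607


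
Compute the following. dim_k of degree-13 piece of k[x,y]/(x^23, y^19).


k[x,y], I = (x^23, y^19), d = 13
Need i < 23 and d-i < 19.
Range: 0 <= i <= 13.
H(13) = 14


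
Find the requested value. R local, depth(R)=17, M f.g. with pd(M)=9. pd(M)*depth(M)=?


pd+depth=17
depth=17-9=8
pd*depth=9*8=72


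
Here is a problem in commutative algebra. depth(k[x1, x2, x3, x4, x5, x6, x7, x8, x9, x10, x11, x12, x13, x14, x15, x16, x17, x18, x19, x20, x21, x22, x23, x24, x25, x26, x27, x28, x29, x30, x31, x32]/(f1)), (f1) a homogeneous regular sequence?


depth(R)=32
depth(R/I)=32-1=31


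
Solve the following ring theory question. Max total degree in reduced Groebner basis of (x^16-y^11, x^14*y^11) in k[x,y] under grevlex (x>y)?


LT(f1)=x^16, LT(f2)=x^14y^11, lcm=x^16y^11
S(f1,f2) = y^11*f1 - x^2*f2 = -y^22
Reduced GB = {f1, f2, y^22}; degrees 16, 25, 22
Max = 25


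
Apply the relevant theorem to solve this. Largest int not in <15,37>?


gcd(15,37)=1 => F=ab-a-b=15*37-15-37=555-52=503


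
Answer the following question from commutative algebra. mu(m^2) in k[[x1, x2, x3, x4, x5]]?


C(n+d-1,d)=C(6,2)=15


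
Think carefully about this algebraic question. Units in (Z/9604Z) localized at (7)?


Local ring = Z/2401Z.
phi(2401) = 7^3*(7-1) = 2058


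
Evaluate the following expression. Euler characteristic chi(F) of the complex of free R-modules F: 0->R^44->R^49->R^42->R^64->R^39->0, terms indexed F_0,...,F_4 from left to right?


chi = sum (-1)^i * rank:
(-1)^0*44=44
(-1)^1*49=-49
(-1)^2*42=42
(-1)^3*64=-64
(-1)^4*39=39
chi=12


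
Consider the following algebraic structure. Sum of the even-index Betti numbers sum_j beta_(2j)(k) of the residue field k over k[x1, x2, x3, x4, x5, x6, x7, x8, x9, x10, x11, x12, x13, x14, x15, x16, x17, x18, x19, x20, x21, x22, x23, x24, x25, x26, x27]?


Koszul resolution: beta_i(k)=C(n,i), n=27
sum_even C(27,i) = 2^(n-1) = 2^26 = 67108864


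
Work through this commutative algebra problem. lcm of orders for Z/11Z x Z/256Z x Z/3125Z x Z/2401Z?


Exponent = lcm of the cyclic orders; pairwise coprime => product.
11^1*2^8*5^5*7^4=11*256*3125*2401=21128800000


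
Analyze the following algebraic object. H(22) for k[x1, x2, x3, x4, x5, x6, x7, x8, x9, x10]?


C(d+n-1,n-1)=C(31,9)=20160075


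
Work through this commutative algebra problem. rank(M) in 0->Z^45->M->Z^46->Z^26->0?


Alt sum=0:
(-1)^0*45 + (-1)^1*? + (-1)^2*46 + (-1)^3*26=0
rank(M)=65


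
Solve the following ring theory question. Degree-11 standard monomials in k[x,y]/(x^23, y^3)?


k[x,y], I = (x^23, y^3), d = 11
Need i < 23 and d-i < 3.
Range: 9 <= i <= 11.
H(11) = 3


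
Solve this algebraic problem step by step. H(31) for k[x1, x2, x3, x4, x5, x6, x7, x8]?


C(d+n-1,n-1)=C(38,7)=12620256


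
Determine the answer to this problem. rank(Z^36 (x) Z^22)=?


rank(M(x)N) = rank(M)*rank(N)
36*22 = 792


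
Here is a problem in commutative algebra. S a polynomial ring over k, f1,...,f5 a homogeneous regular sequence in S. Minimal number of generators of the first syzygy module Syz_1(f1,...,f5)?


Regular sequence => Koszul complex is the minimal free resolution.
Syz_1 minimally generated by Koszul relations f_i*e_j - f_j*e_i (i<j): mu(Syz_1) = beta_2 = C(m,2) = m(m-1)/2
m=5
5*4/2 = 10


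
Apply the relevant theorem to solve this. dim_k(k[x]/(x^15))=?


Basis: 1,x,...,x^14
dim=15


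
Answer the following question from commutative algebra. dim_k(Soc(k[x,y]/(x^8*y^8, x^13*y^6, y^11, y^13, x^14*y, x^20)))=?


Socle = ann(m) = span of standard monomials u with x*u, y*u in I (staircase corners).
Redundant generators: y^13
Minimal generators: x^20, x^14*y, x^13*y^6, x^8*y^8, y^11
Corners: x^7y^10, x^12y^7, x^13y^5, x^19
Socle dim=4


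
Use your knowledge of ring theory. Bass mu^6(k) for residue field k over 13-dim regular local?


C(n,i)=C(13,6)=1716


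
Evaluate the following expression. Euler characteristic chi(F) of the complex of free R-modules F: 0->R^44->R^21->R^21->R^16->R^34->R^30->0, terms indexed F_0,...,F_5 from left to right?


chi = sum (-1)^i * rank:
(-1)^0*44=44
(-1)^1*21=-21
(-1)^2*21=21
(-1)^3*16=-16
(-1)^4*34=34
(-1)^5*30=-30
chi=32


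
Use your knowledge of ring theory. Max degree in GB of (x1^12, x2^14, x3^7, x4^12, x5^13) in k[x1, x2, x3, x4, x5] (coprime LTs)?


Pure powers, coprime LTs => already GB.
Degrees: 12, 14, 7, 12, 13
Max=14


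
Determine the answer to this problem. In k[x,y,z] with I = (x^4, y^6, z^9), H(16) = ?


Need i<4, j<6, k<9 with i+j+k=16.
For each i, j ranges over max(0,16-i-8)..min(5,16-i):
  i=0: j in [8,5] -> 0
  i=1: j in [7,5] -> 0
  i=2: j in [6,5] -> 0
  i=3: j in [5,5] -> 1
H(16) = 0+0+0+1 = 1


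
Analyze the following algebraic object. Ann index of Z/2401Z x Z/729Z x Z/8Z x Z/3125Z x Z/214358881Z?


Exponent = lcm of the cyclic orders; pairwise coprime => product.
7^4*3^6*2^3*5^5*11^8=2401*729*8*3125*214358881=9379964145546225000


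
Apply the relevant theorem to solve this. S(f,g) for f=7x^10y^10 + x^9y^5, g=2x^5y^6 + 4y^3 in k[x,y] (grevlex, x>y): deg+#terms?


LT(f)=7x^10y^10, LT(g)=2x^5y^6
lcm(LM)=x^10y^10
S(f,g) (scaled by 14 to clear denominators) = 2*f - 7x^5y^4*g = 2x^9y^5 - 28x^5y^7
2 terms, deg 14.
14+2=16


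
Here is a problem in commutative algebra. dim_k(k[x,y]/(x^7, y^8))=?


Basis: x^i*y^j, i<7, j<8
7*8=56


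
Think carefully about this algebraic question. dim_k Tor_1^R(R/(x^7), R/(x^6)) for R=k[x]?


Tor_1(R/I,R/J)=(I cap J)/IJ=(x^7)/(x^13)
dim=13-7=min(7,6)=6


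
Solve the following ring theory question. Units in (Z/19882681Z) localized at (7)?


Local ring = Z/117649Z.
phi(117649) = 7^5*(7-1) = 100842


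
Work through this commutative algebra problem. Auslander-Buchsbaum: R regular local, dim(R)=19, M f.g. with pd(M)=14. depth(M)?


pd+depth=depth(R)=19
depth=19-14=5


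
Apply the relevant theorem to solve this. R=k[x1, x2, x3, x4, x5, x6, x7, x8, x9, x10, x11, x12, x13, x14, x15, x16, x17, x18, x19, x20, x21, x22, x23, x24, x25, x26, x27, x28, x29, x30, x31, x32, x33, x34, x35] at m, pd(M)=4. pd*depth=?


pd+depth=35
depth=35-4=31
pd*depth=4*31=124


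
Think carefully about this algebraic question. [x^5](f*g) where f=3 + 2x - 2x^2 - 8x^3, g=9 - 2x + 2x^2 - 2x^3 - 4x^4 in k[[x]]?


[x^5] = sum a_i*b_j, i+j=5
  2*-4=-8
  -2*-2=4
  -8*2=-16
Sum=-20


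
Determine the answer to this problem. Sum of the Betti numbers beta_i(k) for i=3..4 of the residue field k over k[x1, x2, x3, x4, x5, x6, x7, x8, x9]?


Koszul resolution: beta_i(k)=C(n,i), n=9
C(9,3)=84, C(9,4)=126
Sum=210


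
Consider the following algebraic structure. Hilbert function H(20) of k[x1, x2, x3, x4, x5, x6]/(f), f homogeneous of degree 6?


C(25,5)-C(19,5)=53130-11628=41502


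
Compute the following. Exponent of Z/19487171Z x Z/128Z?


Exponent = lcm of the cyclic orders; pairwise coprime => product.
11^7*2^7=19487171*128=2494357888


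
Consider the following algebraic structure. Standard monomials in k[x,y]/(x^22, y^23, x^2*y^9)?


k[x,y]/I, I = (x^22, y^23, x^2*y^9)
Rect: 22x23=506. Corner: (22-2)x(23-9)=280.
dim = 506-280 = 226


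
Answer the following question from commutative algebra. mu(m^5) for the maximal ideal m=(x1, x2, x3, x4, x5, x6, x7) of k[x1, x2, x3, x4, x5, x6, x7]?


Graded Nakayama: mu(m^d) = dim_k (m^d/m^(d+1)) = #degree-5 monomials in 7 vars
C(n+d-1,d)=C(11,5)=462


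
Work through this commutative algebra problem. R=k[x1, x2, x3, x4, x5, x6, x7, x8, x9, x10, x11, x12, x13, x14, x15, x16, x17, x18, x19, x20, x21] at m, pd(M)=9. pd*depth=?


pd+depth=21
depth=21-9=12
pd*depth=9*12=108


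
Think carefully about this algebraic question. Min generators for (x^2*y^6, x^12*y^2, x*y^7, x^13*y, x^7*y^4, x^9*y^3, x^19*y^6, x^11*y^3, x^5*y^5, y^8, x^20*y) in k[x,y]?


Remove redundant (divisible by others).
x^20*y redundant.
x^19*y^6 redundant.
x^11*y^3 redundant.
Min: x^13*y, x^12*y^2, x^9*y^3, x^7*y^4, x^5*y^5, x^2*y^6, x*y^7, y^8
Count=8


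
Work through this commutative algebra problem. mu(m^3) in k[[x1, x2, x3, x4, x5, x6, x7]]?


C(n+d-1,d)=C(9,3)=84


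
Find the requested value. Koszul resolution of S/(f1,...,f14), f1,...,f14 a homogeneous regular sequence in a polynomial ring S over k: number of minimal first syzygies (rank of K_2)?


Regular sequence => Koszul complex is the minimal free resolution.
Syz_1 minimally generated by Koszul relations f_i*e_j - f_j*e_i (i<j): mu(Syz_1) = beta_2 = C(m,2) = m(m-1)/2
m=14
14*13/2 = 91


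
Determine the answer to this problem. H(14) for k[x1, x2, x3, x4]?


C(d+n-1,n-1)=C(17,3)=680


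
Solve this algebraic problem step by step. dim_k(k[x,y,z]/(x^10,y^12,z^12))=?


Basis: x^iy^jz^k, i<10,j<12,k<12
10*12*12=1440


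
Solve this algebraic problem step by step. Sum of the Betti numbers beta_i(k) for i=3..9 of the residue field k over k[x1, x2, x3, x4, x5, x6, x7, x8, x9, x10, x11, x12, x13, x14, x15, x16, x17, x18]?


Koszul resolution: beta_i(k)=C(n,i), n=18
C(18,3)=816, C(18,4)=3060, C(18,5)=8568, C(18,6)=18564, C(18,7)=31824, C(18,8)=43758, C(18,9)=48620
Sum=155210


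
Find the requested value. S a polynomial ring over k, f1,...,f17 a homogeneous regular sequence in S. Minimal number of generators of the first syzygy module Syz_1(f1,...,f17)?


Regular sequence => Koszul complex is the minimal free resolution.
Syz_1 minimally generated by Koszul relations f_i*e_j - f_j*e_i (i<j): mu(Syz_1) = beta_2 = C(m,2) = m(m-1)/2
m=17
17*16/2 = 136


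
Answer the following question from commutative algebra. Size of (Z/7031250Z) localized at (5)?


5-primary part: 7031250=5^8*18
Size=5^8=390625


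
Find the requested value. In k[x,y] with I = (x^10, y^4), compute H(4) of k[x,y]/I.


k[x,y], I = (x^10, y^4), d = 4
Need i < 10 and d-i < 4.
Range: 1 <= i <= 4.
H(4) = 4


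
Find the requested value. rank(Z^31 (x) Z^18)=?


rank(M(x)N) = rank(M)*rank(N)
31*18 = 558


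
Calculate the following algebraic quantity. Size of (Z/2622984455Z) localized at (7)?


7-primary part: 2622984455=7^9*65
Size=7^9=40353607


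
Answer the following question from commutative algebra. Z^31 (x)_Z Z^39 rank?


rank(M(x)N) = rank(M)*rank(N)
31*39 = 1209


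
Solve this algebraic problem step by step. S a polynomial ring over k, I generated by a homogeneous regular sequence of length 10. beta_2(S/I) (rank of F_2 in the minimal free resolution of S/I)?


Regular sequence => Koszul complex is the minimal free resolution.
Syz_1 minimally generated by Koszul relations f_i*e_j - f_j*e_i (i<j): mu(Syz_1) = beta_2 = C(m,2) = m(m-1)/2
m=10
10*9/2 = 45


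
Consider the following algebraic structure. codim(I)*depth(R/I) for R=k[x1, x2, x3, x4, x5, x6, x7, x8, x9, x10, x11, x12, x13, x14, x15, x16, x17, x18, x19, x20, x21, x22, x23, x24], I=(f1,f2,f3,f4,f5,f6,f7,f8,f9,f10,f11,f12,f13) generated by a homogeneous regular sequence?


codim=13, depth=dim(R/I)=24-13=11
Product=13*11=143


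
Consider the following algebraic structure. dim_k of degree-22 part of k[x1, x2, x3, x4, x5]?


C(d+n-1,n-1)=C(26,4)=14950


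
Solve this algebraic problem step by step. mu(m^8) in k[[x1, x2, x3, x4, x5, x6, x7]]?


C(n+d-1,d)=C(14,8)=3003


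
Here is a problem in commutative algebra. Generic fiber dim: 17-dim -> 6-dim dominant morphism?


dim(fiber)=dim(X)-dim(Y)=17-6=11


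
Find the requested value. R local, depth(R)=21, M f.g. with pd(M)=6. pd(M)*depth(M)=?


pd+depth=21
depth=21-6=15
pd*depth=6*15=90


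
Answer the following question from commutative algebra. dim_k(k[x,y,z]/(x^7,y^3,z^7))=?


Basis: x^iy^jz^k, i<7,j<3,k<7
7*3*7=147


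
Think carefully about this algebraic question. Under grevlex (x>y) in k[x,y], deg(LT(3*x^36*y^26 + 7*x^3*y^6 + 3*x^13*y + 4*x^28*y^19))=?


LT: 3*x^36*y^26
deg_x=36, deg_y=26
Total=36+26=62


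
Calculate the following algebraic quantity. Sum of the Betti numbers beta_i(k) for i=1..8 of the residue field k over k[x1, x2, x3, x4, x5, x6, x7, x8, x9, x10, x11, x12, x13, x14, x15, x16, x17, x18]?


Koszul resolution: beta_i(k)=C(n,i), n=18
C(18,1)=18, C(18,2)=153, C(18,3)=816, C(18,4)=3060, C(18,5)=8568, C(18,6)=18564, C(18,7)=31824, C(18,8)=43758
Sum=106761


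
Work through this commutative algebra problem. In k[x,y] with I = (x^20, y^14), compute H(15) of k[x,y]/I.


k[x,y], I = (x^20, y^14), d = 15
Need i < 20 and d-i < 14.
Range: 2 <= i <= 15.
H(15) = 14


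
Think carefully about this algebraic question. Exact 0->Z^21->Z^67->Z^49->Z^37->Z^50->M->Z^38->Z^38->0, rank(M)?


Alt sum=0:
(-1)^0*21 + (-1)^1*67 + (-1)^2*49 + (-1)^3*37 + (-1)^4*50 + (-1)^5*? + (-1)^6*38 + (-1)^7*38=0
rank(M)=16


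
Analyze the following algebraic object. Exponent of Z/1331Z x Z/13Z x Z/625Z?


Exponent = lcm of the cyclic orders; pairwise coprime => product.
11^3*13^1*5^4=1331*13*625=10814375


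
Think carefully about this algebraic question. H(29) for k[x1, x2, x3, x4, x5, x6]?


C(d+n-1,n-1)=C(34,5)=278256


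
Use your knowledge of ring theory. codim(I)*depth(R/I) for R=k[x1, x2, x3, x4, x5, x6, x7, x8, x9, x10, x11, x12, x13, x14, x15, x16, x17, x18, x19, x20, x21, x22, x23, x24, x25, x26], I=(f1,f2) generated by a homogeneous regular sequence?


codim=2, depth=dim(R/I)=26-2=24
Product=2*24=48


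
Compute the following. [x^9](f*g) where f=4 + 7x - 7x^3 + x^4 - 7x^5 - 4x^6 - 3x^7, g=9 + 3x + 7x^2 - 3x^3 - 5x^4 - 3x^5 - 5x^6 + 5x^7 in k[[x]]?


[x^9] = sum a_i*b_j, i+j=9
  -7*-5=35
  1*-3=-3
  -7*-5=35
  -4*-3=12
  -3*7=-21
Sum=58


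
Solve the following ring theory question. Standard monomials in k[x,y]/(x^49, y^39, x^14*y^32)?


k[x,y]/I, I = (x^49, y^39, x^14*y^32)
Rect: 49x39=1911. Corner: (49-14)x(39-32)=245.
dim = 1911-245 = 1666


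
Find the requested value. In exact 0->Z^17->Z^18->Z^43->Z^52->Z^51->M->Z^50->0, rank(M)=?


Alt sum=0:
(-1)^0*17 + (-1)^1*18 + (-1)^2*43 + (-1)^3*52 + (-1)^4*51 + (-1)^5*? + (-1)^6*50=0
rank(M)=91


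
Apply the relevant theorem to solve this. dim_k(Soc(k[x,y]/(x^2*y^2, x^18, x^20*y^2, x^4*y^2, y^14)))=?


Socle = ann(m) = span of standard monomials u with x*u, y*u in I (staircase corners).
Redundant generators: x^4*y^2, x^20*y^2
Minimal generators: x^18, x^2*y^2, y^14
Corners: xy^13, x^17y
Socle dim=2


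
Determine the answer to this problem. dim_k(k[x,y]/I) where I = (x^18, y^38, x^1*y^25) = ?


k[x,y]/I, I = (x^18, y^38, x^1*y^25)
Rect: 18x38=684. Corner: (18-1)x(38-25)=221.
dim = 684-221 = 463


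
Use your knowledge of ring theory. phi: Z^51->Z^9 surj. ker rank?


rank(ker) = 51-9 = 42


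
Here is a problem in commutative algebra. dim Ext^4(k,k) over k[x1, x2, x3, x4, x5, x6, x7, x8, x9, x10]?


C(n,i)=C(10,4)=210


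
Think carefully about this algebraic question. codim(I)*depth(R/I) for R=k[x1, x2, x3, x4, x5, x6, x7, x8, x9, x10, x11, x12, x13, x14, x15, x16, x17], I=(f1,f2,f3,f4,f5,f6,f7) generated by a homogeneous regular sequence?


codim=7, depth=dim(R/I)=17-7=10
Product=7*10=70


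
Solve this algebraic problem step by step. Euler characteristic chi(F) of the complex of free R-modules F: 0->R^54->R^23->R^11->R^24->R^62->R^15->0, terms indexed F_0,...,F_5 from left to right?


chi = sum (-1)^i * rank:
(-1)^0*54=54
(-1)^1*23=-23
(-1)^2*11=11
(-1)^3*24=-24
(-1)^4*62=62
(-1)^5*15=-15
chi=65


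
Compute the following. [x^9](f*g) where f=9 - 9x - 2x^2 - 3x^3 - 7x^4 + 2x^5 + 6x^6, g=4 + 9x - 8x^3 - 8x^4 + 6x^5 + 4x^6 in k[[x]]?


[x^9] = sum a_i*b_j, i+j=9
  -3*4=-12
  -7*6=-42
  2*-8=-16
  6*-8=-48
Sum=-118


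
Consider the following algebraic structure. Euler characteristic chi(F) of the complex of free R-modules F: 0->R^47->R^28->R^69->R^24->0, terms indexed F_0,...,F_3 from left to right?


chi = sum (-1)^i * rank:
(-1)^0*47=47
(-1)^1*28=-28
(-1)^2*69=69
(-1)^3*24=-24
chi=64


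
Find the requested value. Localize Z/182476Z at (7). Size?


7-primary part: 182476=7^4*76
Size=7^4=2401


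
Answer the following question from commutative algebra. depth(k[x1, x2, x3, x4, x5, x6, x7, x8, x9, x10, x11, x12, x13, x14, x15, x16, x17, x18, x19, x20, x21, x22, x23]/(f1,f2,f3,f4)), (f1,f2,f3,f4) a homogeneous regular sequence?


depth(R)=23
depth(R/I)=23-4=19


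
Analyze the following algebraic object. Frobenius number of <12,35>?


gcd(12,35)=1 => F=ab-a-b=12*35-12-35=420-47=373


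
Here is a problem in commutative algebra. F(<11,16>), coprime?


gcd(11,16)=1 => F=ab-a-b=11*16-11-16=176-27=149


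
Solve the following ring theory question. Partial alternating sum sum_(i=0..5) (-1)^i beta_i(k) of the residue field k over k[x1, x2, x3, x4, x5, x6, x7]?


Koszul resolution: beta_i(k)=C(n,i), n=7
sum_(i=0..p) (-1)^i C(n,i) = (-1)^p C(n-1,p)
(-1)^5*C(6,5) = (-1)^5*6 = -6


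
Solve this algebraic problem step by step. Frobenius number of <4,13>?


gcd(4,13)=1 => F=ab-a-b=4*13-4-13=52-17=35


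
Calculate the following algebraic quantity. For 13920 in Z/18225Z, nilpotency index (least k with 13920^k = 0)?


13920^k mod 18225:
k=1: 13920
k=2: 16425
k=3: 3375
k=4: 14175
k=5: 12150
k=6: 0
First zero at k = 6


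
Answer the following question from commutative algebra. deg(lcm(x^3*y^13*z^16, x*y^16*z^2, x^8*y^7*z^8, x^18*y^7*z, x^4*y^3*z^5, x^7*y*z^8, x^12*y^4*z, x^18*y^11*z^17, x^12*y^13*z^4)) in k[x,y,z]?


lcm = componentwise max:
x: max(3,1,8,18,4,7,12,18,12)=18
y: max(13,16,7,7,3,1,4,11,13)=16
z: max(16,2,8,1,5,8,1,17,4)=17
Total=18+16+17=51


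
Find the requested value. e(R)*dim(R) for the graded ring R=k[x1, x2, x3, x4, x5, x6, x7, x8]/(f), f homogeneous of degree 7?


e(R)=deg(f)=7, dim(R)=8-1=7
e*dim=7*7=49


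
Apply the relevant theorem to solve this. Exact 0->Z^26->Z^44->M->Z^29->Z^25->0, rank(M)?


Alt sum=0:
(-1)^0*26 + (-1)^1*44 + (-1)^2*? + (-1)^3*29 + (-1)^4*25=0
rank(M)=22


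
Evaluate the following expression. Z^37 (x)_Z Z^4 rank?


rank(M(x)N) = rank(M)*rank(N)
37*4 = 148


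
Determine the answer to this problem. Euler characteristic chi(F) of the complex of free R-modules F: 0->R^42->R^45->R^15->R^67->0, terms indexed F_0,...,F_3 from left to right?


chi = sum (-1)^i * rank:
(-1)^0*42=42
(-1)^1*45=-45
(-1)^2*15=15
(-1)^3*67=-67
chi=-55


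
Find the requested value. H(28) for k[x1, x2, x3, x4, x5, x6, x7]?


C(d+n-1,n-1)=C(34,6)=1344904


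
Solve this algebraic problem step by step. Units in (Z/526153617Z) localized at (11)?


Local ring = Z/19487171Z.
phi(19487171) = 11^6*(11-1) = 17715610


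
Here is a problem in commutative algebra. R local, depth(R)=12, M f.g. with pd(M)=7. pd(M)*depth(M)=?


pd+depth=12
depth=12-7=5
pd*depth=7*5=35


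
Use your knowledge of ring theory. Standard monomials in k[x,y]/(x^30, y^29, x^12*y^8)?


k[x,y]/I, I = (x^30, y^29, x^12*y^8)
Rect: 30x29=870. Corner: (30-12)x(29-8)=378.
dim = 870-378 = 492


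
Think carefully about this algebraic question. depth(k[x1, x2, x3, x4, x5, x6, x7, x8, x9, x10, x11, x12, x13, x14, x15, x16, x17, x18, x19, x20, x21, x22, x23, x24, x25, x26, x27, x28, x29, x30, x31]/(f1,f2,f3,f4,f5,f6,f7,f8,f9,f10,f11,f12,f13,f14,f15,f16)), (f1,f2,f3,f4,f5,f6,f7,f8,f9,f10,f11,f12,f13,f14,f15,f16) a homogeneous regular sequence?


depth(R)=31
depth(R/I)=31-16=15


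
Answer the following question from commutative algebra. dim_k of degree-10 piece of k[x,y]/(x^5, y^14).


k[x,y], I = (x^5, y^14), d = 10
Need i < 5 and d-i < 14.
Range: 0 <= i <= 4.
H(10) = 5


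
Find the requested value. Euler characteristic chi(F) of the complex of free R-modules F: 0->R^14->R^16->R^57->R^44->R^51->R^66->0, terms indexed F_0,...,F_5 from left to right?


chi = sum (-1)^i * rank:
(-1)^0*14=14
(-1)^1*16=-16
(-1)^2*57=57
(-1)^3*44=-44
(-1)^4*51=51
(-1)^5*66=-66
chi=-4


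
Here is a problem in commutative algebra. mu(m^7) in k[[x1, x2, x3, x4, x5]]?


C(n+d-1,d)=C(11,7)=330


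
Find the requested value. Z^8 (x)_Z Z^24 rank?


rank(M(x)N) = rank(M)*rank(N)
8*24 = 192


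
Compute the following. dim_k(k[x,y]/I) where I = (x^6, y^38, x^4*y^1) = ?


k[x,y]/I, I = (x^6, y^38, x^4*y^1)
Rect: 6x38=228. Corner: (6-4)x(38-1)=74.
dim = 228-74 = 154


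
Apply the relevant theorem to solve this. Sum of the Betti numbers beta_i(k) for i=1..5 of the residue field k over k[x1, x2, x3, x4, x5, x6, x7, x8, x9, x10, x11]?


Koszul resolution: beta_i(k)=C(n,i), n=11
C(11,1)=11, C(11,2)=55, C(11,3)=165, C(11,4)=330, C(11,5)=462
Sum=1023


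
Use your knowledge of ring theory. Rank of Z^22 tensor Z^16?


rank(M(x)N) = rank(M)*rank(N)
22*16 = 352


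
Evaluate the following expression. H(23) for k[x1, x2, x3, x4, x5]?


C(d+n-1,n-1)=C(27,4)=17550


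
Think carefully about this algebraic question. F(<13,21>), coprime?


gcd(13,21)=1 => F=ab-a-b=13*21-13-21=273-34=239


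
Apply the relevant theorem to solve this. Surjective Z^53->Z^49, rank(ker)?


rank(ker) = 53-49 = 4


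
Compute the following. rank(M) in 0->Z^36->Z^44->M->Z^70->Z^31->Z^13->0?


Alt sum=0:
(-1)^0*36 + (-1)^1*44 + (-1)^2*? + (-1)^3*70 + (-1)^4*31 + (-1)^5*13=0
rank(M)=60


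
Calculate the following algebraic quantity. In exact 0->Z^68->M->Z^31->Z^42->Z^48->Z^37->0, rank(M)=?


Alt sum=0:
(-1)^0*68 + (-1)^1*? + (-1)^2*31 + (-1)^3*42 + (-1)^4*48 + (-1)^5*37=0
rank(M)=68


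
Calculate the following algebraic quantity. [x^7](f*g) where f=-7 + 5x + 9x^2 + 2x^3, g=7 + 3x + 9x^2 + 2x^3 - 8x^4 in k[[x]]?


[x^7] = sum a_i*b_j, i+j=7
  2*-8=-16
Sum=-16


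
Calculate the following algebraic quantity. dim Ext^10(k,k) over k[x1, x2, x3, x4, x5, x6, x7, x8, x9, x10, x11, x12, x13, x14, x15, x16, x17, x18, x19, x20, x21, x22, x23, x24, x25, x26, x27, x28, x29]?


C(n,i)=C(29,10)=20030010


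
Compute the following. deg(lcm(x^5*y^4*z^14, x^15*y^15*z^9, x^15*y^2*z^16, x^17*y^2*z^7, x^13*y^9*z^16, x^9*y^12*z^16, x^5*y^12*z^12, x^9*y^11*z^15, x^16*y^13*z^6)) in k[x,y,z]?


lcm = componentwise max:
x: max(5,15,15,17,13,9,5,9,16)=17
y: max(4,15,2,2,9,12,12,11,13)=15
z: max(14,9,16,7,16,16,12,15,6)=16
Total=17+15+16=48


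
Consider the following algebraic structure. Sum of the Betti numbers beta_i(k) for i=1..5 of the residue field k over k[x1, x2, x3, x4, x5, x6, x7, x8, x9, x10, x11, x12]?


Koszul resolution: beta_i(k)=C(n,i), n=12
C(12,1)=12, C(12,2)=66, C(12,3)=220, C(12,4)=495, C(12,5)=792
Sum=1585


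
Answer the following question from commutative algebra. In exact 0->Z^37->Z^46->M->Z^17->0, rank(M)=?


Alt sum=0:
(-1)^0*37 + (-1)^1*46 + (-1)^2*? + (-1)^3*17=0
rank(M)=26


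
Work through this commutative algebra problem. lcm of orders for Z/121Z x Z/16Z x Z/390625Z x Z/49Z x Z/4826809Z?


Exponent = lcm of the cyclic orders; pairwise coprime => product.
11^2*2^4*5^8*7^2*13^6=121*16*390625*49*4826809=178863441006250000


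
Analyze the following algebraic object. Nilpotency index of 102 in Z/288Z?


102^k mod 288:
k=1: 102
k=2: 36
k=3: 216
k=4: 144
k=5: 0
First zero at k = 5


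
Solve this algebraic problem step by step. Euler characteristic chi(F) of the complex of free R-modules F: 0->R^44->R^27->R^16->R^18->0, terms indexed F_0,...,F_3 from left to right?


chi = sum (-1)^i * rank:
(-1)^0*44=44
(-1)^1*27=-27
(-1)^2*16=16
(-1)^3*18=-18
chi=15


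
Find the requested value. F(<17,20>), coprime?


gcd(17,20)=1 => F=ab-a-b=17*20-17-20=340-37=303


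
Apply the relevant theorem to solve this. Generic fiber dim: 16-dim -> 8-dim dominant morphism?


dim(fiber)=dim(X)-dim(Y)=16-8=8


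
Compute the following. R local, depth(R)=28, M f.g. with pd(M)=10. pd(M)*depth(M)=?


pd+depth=28
depth=28-10=18
pd*depth=10*18=180


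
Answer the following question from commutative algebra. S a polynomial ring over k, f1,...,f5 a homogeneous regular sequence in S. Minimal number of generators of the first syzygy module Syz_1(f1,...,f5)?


Regular sequence => Koszul complex is the minimal free resolution.
Syz_1 minimally generated by Koszul relations f_i*e_j - f_j*e_i (i<j): mu(Syz_1) = beta_2 = C(m,2) = m(m-1)/2
m=5
5*4/2 = 10


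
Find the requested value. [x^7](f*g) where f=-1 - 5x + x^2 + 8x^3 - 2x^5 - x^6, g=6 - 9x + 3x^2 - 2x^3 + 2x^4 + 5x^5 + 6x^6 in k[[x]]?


[x^7] = sum a_i*b_j, i+j=7
  -5*6=-30
  1*5=5
  8*2=16
  -2*3=-6
  -1*-9=9
Sum=-6


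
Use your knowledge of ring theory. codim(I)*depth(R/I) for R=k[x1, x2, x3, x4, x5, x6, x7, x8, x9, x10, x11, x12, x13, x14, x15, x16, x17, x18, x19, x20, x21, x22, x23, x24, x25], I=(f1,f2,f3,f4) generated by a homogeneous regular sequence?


codim=4, depth=dim(R/I)=25-4=21
Product=4*21=84


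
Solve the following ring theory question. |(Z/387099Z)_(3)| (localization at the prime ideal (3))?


3-primary part: 387099=3^8*59
Size=3^8=6561


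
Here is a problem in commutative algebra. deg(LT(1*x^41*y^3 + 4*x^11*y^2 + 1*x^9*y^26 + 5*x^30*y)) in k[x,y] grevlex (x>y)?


LT: 1*x^41*y^3
deg_x=41, deg_y=3
Total=41+3=44


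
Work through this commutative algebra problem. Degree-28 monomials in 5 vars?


C(d+n-1,n-1)=C(32,4)=35960


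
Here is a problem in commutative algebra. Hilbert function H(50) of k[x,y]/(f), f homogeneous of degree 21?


H(t)=d for t>=d-1.
d=21, t=50
H(50)=21


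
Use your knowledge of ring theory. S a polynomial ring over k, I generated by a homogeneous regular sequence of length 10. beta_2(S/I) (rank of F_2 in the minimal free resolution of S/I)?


Regular sequence => Koszul complex is the minimal free resolution.
Syz_1 minimally generated by Koszul relations f_i*e_j - f_j*e_i (i<j): mu(Syz_1) = beta_2 = C(m,2) = m(m-1)/2
m=10
10*9/2 = 45


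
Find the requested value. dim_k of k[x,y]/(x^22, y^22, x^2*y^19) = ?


k[x,y]/I, I = (x^22, y^22, x^2*y^19)
Rect: 22x22=484. Corner: (22-2)x(22-19)=60.
dim = 484-60 = 424


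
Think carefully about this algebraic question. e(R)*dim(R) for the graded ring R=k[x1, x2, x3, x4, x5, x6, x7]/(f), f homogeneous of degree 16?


e(R)=deg(f)=16, dim(R)=7-1=6
e*dim=16*6=96


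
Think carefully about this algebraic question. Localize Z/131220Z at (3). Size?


3-primary part: 131220=3^8*20
Size=3^8=6561


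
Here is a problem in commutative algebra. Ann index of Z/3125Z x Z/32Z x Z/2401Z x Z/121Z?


Exponent = lcm of the cyclic orders; pairwise coprime => product.
5^5*2^5*7^4*11^2=3125*32*2401*121=29052100000


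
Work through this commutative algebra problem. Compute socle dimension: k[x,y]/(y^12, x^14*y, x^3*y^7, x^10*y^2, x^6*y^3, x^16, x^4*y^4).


Socle = ann(m) = span of standard monomials u with x*u, y*u in I (staircase corners).
Minimal generators: x^16, x^14*y, x^10*y^2, x^6*y^3, x^4*y^4, x^3*y^7, y^12
Corners: x^2y^11, x^3y^6, x^5y^3, x^9y^2, x^13y, x^15
Socle dim=6


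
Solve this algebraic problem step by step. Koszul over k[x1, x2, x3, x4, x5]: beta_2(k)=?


C(n,i)=C(5,2)=10


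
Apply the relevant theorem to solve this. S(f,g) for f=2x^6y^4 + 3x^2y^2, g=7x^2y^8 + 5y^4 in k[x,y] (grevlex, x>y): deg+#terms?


LT(f)=2x^6y^4, LT(g)=7x^2y^8
lcm(LM)=x^6y^8
S(f,g) (scaled by 14 to clear denominators) = 7y^4*f - 2x^4*g = -10x^4y^4 + 21x^2y^6
2 terms, deg 8.
8+2=10


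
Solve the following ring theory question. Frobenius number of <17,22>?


gcd(17,22)=1 => F=ab-a-b=17*22-17-22=374-39=335


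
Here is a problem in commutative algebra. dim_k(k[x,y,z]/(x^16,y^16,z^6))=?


Basis: x^iy^jz^k, i<16,j<16,k<6
16*16*6=1536


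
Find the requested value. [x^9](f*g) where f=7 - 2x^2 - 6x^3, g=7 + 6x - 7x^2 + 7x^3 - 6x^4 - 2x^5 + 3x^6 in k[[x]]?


[x^9] = sum a_i*b_j, i+j=9
  -6*3=-18
Sum=-18


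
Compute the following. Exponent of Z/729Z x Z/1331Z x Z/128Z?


Exponent = lcm of the cyclic orders; pairwise coprime => product.
3^6*11^3*2^7=729*1331*128=124198272


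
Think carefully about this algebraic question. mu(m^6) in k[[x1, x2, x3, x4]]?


C(n+d-1,d)=C(9,6)=84


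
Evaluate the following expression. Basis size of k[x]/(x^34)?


Basis: 1,x,...,x^33
dim=34


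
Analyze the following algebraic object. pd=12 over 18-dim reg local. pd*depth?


pd+depth=18
depth=18-12=6
pd*depth=12*6=72


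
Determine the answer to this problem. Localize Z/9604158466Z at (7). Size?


7-primary part: 9604158466=7^10*34
Size=7^10=282475249


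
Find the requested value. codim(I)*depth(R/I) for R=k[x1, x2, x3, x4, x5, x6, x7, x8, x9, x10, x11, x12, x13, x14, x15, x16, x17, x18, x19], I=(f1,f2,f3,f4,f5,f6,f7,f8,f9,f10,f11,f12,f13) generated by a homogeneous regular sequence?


codim=13, depth=dim(R/I)=19-13=6
Product=13*6=78


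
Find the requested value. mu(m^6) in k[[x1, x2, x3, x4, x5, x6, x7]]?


C(n+d-1,d)=C(12,6)=924


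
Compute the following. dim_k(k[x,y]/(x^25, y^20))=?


Basis: x^i*y^j, i<25, j<20
25*20=500


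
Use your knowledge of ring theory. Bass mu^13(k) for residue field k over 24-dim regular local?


C(n,i)=C(24,13)=2496144


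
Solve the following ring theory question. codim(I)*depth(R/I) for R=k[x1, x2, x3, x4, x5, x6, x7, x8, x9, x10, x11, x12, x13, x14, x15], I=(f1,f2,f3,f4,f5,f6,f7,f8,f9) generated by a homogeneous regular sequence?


codim=9, depth=dim(R/I)=15-9=6
Product=9*6=54


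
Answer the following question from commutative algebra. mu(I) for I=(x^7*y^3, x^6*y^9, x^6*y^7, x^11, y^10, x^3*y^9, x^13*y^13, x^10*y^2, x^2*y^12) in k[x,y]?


Remove redundant (divisible by others).
x^6*y^9 redundant.
x^2*y^12 redundant.
x^13*y^13 redundant.
Min: x^11, x^10*y^2, x^7*y^3, x^6*y^7, x^3*y^9, y^10
Count=6


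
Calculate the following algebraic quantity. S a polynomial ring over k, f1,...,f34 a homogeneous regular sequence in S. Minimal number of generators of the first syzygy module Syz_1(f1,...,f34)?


Regular sequence => Koszul complex is the minimal free resolution.
Syz_1 minimally generated by Koszul relations f_i*e_j - f_j*e_i (i<j): mu(Syz_1) = beta_2 = C(m,2) = m(m-1)/2
m=34
34*33/2 = 561


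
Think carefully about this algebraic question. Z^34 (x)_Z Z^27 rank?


rank(M(x)N) = rank(M)*rank(N)
34*27 = 918


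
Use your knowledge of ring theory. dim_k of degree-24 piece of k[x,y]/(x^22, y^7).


k[x,y], I = (x^22, y^7), d = 24
Need i < 22 and d-i < 7.
Range: 18 <= i <= 21.
H(24) = 4


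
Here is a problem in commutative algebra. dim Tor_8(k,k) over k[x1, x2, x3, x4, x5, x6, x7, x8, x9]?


Koszul: C(n,i)=C(9,8)=9


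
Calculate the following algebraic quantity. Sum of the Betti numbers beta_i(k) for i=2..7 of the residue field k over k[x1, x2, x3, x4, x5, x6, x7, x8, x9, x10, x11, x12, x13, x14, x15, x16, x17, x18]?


Koszul resolution: beta_i(k)=C(n,i), n=18
C(18,2)=153, C(18,3)=816, C(18,4)=3060, C(18,5)=8568, C(18,6)=18564, C(18,7)=31824
Sum=62985


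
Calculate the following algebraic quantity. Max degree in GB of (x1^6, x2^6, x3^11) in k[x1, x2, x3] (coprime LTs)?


Pure powers, coprime LTs => already GB.
Degrees: 6, 6, 11
Max=11


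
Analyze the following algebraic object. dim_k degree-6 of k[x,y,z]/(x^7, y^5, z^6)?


Need i<7, j<5, k<6 with i+j+k=6.
For each i, j ranges over max(0,6-i-5)..min(4,6-i):
  i=0: j in [1,4] -> 4
  i=1: j in [0,4] -> 5
  i=2: j in [0,4] -> 5
  i=3: j in [0,3] -> 4
  i=4: j in [0,2] -> 3
  i=5: j in [0,1] -> 2
  i=6: j in [0,0] -> 1
H(6) = 4+5+5+4+3+2+1 = 24


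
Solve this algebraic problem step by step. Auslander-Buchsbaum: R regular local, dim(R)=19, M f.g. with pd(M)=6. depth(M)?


pd+depth=depth(R)=19
depth=19-6=13


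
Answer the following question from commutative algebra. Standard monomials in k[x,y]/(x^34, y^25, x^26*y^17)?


k[x,y]/I, I = (x^34, y^25, x^26*y^17)
Rect: 34x25=850. Corner: (34-26)x(25-17)=64.
dim = 850-64 = 786


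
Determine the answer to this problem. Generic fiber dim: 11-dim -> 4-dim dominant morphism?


dim(fiber)=dim(X)-dim(Y)=11-4=7


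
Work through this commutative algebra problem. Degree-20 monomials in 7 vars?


C(d+n-1,n-1)=C(26,6)=230230


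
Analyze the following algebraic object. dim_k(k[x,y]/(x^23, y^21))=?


Basis: x^i*y^j, i<23, j<21
23*21=483


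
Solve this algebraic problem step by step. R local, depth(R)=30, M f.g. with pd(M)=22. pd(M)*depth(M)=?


pd+depth=30
depth=30-22=8
pd*depth=22*8=176


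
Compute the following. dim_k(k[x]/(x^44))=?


Basis: 1,x,...,x^43
dim=44


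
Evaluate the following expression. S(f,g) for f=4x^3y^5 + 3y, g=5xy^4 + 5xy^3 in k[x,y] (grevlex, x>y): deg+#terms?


LT(f)=4x^3y^5, LT(g)=5xy^4
lcm(LM)=x^3y^5
S(f,g) (scaled by 20 to clear denominators) = 5*f - 4x^2y*g = -20x^3y^4 + 15y
2 terms, deg 7.
7+2=9


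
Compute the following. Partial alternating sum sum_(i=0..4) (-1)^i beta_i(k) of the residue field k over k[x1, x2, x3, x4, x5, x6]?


Koszul resolution: beta_i(k)=C(n,i), n=6
sum_(i=0..p) (-1)^i C(n,i) = (-1)^p C(n-1,p)
(-1)^4*C(5,4) = (-1)^4*5 = 5


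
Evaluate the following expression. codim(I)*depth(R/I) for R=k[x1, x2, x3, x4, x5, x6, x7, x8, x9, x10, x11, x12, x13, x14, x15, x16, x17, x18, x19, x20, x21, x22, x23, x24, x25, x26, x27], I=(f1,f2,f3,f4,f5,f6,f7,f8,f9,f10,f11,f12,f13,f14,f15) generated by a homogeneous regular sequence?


codim=15, depth=dim(R/I)=27-15=12
Product=15*12=180


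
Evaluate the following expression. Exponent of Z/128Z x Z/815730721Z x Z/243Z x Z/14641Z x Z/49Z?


Exponent = lcm of the cyclic orders; pairwise coprime => product.
2^7*13^8*3^5*11^4*7^2=128*815730721*243*14641*49=18202451491804035456


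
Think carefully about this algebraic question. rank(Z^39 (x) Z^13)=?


rank(M(x)N) = rank(M)*rank(N)
39*13 = 507


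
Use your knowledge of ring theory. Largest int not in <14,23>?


gcd(14,23)=1 => F=ab-a-b=14*23-14-23=322-37=285


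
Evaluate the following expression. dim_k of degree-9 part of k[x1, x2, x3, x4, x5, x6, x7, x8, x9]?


C(d+n-1,n-1)=C(17,8)=24310


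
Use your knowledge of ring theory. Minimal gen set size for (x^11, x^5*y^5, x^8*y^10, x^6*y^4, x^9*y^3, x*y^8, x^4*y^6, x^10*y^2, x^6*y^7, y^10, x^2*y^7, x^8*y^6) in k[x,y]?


Remove redundant (divisible by others).
x^6*y^7 redundant.
x^8*y^10 redundant.
x^8*y^6 redundant.
Min: x^11, x^10*y^2, x^9*y^3, x^6*y^4, x^5*y^5, x^4*y^6, x^2*y^7, x*y^8, y^10
Count=9


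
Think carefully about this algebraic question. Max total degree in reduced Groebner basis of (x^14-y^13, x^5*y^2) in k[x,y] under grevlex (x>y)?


LT(f1)=x^14, LT(f2)=x^5y^2, lcm=x^14y^2
S(f1,f2) = y^2*f1 - x^9*f2 = -y^15
Reduced GB = {f1, f2, y^15}; degrees 14, 7, 15
Max = 15


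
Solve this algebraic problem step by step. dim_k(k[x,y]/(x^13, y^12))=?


Basis: x^i*y^j, i<13, j<12
13*12=156


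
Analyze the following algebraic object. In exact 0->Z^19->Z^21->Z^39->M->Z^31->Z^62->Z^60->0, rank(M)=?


Alt sum=0:
(-1)^0*19 + (-1)^1*21 + (-1)^2*39 + (-1)^3*? + (-1)^4*31 + (-1)^5*62 + (-1)^6*60=0
rank(M)=66


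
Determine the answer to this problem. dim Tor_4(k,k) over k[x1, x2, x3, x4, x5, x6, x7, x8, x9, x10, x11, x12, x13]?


Koszul: C(n,i)=C(13,4)=715


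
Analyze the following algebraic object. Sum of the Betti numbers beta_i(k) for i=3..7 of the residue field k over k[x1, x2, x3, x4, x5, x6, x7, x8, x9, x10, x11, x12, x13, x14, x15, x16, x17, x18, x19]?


Koszul resolution: beta_i(k)=C(n,i), n=19
C(19,3)=969, C(19,4)=3876, C(19,5)=11628, C(19,6)=27132, C(19,7)=50388
Sum=93993


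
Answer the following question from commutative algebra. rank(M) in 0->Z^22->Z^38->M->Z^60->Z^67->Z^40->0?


Alt sum=0:
(-1)^0*22 + (-1)^1*38 + (-1)^2*? + (-1)^3*60 + (-1)^4*67 + (-1)^5*40=0
rank(M)=49


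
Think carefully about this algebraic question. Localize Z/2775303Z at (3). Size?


3-primary part: 2775303=3^10*47
Size=3^10=59049


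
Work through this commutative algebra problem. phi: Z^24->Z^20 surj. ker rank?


rank(ker) = 24-20 = 4


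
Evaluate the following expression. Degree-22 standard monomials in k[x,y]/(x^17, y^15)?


k[x,y], I = (x^17, y^15), d = 22
Need i < 17 and d-i < 15.
Range: 8 <= i <= 16.
H(22) = 9


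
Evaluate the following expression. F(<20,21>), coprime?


gcd(20,21)=1 => F=ab-a-b=20*21-20-21=420-41=379


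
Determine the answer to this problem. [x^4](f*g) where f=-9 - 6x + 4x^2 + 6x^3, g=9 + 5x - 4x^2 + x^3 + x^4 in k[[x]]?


[x^4] = sum a_i*b_j, i+j=4
  -9*1=-9
  -6*1=-6
  4*-4=-16
  6*5=30
Sum=-1


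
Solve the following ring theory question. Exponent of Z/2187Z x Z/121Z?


Exponent = lcm of the cyclic orders; pairwise coprime => product.
3^7*11^2=2187*121=264627


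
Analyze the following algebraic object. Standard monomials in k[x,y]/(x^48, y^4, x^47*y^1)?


k[x,y]/I, I = (x^48, y^4, x^47*y^1)
Rect: 48x4=192. Corner: (48-47)x(4-1)=3.
dim = 192-3 = 189


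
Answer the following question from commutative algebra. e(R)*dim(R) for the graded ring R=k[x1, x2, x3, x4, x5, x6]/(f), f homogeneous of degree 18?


e(R)=deg(f)=18, dim(R)=6-1=5
e*dim=18*5=90


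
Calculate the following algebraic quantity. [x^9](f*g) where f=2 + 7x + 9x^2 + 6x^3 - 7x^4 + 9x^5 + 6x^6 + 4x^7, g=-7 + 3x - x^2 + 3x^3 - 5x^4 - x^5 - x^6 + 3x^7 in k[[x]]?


[x^9] = sum a_i*b_j, i+j=9
  9*3=27
  6*-1=-6
  -7*-1=7
  9*-5=-45
  6*3=18
  4*-1=-4
Sum=-3


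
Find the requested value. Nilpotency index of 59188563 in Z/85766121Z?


59188563^k mod 85766121:
k=1: 59188563
k=2: 75799962
k=3: 26004888
k=4: 38507238
k=5: 73513818
k=6: 0
First zero at k = 6


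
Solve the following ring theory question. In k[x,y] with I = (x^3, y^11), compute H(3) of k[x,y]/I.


k[x,y], I = (x^3, y^11), d = 3
Need i < 3 and d-i < 11.
Range: 0 <= i <= 2.
H(3) = 3


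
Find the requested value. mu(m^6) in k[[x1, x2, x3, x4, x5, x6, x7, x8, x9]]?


C(n+d-1,d)=C(14,6)=3003


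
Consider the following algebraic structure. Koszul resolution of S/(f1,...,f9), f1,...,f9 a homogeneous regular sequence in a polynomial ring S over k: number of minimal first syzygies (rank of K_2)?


Regular sequence => Koszul complex is the minimal free resolution.
Syz_1 minimally generated by Koszul relations f_i*e_j - f_j*e_i (i<j): mu(Syz_1) = beta_2 = C(m,2) = m(m-1)/2
m=9
9*8/2 = 36


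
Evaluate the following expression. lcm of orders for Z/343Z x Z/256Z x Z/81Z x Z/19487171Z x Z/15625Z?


Exponent = lcm of the cyclic orders; pairwise coprime => product.
7^3*2^8*3^4*11^7*5^6=343*256*81*19487171*15625=2165648287572000000


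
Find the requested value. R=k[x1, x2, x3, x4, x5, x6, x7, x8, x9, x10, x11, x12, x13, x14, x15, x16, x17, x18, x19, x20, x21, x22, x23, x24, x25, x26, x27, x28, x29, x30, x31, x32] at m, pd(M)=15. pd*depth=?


pd+depth=32
depth=32-15=17
pd*depth=15*17=255


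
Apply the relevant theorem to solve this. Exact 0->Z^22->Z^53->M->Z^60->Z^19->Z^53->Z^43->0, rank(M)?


Alt sum=0:
(-1)^0*22 + (-1)^1*53 + (-1)^2*? + (-1)^3*60 + (-1)^4*19 + (-1)^5*53 + (-1)^6*43=0
rank(M)=82


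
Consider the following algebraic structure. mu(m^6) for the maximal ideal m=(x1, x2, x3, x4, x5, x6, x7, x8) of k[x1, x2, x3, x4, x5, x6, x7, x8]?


Graded Nakayama: mu(m^d) = dim_k (m^d/m^(d+1)) = #degree-6 monomials in 8 vars
C(n+d-1,d)=C(13,6)=1716
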